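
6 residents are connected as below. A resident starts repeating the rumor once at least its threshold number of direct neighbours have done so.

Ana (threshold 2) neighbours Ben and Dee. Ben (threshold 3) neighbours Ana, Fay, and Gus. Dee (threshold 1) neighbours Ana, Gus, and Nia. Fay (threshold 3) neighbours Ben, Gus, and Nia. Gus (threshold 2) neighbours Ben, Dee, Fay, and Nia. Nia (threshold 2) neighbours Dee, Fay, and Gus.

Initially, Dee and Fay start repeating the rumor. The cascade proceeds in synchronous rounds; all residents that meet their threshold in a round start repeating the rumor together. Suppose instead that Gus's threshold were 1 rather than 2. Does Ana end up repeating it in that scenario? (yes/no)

With Gus's threshold at 1:
Round 1 — Dee, Fay start repeating the rumor (initial).
Round 2 — checking thresholds:
  Ana: 1 of 2 neighbours < 2, not yet.
  Ben: 1 of 3 neighbours < 3, not yet.
  Gus: 2 of 4 neighbours ≥ 1, starts repeating the rumor.
  Nia: 2 of 3 neighbours ≥ 2, starts repeating the rumor.
Round 3 — no new spreads; cascade stops.

no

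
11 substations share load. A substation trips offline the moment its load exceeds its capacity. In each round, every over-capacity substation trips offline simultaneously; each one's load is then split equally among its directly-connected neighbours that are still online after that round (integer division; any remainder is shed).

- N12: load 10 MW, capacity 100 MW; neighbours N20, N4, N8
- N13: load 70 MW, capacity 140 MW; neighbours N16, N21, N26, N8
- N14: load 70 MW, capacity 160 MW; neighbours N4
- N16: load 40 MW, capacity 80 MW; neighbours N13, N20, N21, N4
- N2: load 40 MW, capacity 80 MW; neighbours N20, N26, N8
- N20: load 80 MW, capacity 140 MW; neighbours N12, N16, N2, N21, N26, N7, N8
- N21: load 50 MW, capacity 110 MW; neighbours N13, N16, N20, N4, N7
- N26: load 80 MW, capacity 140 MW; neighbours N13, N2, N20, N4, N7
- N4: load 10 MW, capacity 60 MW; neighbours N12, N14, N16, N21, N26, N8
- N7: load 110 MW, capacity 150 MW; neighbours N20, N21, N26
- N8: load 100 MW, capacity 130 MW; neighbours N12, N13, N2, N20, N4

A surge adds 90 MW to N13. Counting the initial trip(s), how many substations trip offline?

Round 1 — N13 at 160 > 140. N13 trips offline.
  N13 sheds 160 MW to N16, N21, N26, N8: 40 each.
    N16: 40+40 = 80 ≤ 80
    N21: 50+40 = 90 ≤ 110
    N26: 80+40 = 120 ≤ 140
    N8: 100+40 = 140 > 130
Round 2 — N8 trips offline.
  N8 sheds 140 MW to N12, N2, N20, N4: 35 each.
    N12: 10+35 = 45 ≤ 100
    N2: 40+35 = 75 ≤ 80
    N20: 80+35 = 115 ≤ 140
    N4: 10+35 = 45 ≤ 60
No further trips.

2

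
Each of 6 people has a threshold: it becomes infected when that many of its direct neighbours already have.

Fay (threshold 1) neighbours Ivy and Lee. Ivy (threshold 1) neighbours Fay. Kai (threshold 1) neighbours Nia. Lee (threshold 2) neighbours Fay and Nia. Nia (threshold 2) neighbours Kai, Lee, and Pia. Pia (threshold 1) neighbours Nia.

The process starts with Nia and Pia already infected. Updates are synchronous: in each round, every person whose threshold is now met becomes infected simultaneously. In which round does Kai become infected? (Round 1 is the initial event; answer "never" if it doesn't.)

2

Round 1 — Nia, Pia become infected (initial).
Round 2 — checking thresholds:
  Kai: 1 of 1 neighbours ≥ 1, becomes infected.
  Lee: 1 of 2 neighbours < 2, holds.
Round 3 — no new infections; cascade stops.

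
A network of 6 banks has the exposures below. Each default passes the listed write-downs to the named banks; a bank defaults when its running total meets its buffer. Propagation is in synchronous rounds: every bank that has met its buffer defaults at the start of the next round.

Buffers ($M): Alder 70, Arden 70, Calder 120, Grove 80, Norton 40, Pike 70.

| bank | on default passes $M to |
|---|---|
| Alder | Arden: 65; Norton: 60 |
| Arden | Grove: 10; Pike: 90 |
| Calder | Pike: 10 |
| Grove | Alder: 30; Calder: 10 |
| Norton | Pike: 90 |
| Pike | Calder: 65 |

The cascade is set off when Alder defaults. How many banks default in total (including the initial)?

3

Round 1 — Alder defaults (initial).
  Arden: +65 → 65 < 70
  Norton: +60 → 60 ≥ 40
Round 2 — Norton defaults.
  Pike: +90 → 90 ≥ 70
Round 3 — Pike defaults.
  Calder: +65 → 65 < 120
No further defaults.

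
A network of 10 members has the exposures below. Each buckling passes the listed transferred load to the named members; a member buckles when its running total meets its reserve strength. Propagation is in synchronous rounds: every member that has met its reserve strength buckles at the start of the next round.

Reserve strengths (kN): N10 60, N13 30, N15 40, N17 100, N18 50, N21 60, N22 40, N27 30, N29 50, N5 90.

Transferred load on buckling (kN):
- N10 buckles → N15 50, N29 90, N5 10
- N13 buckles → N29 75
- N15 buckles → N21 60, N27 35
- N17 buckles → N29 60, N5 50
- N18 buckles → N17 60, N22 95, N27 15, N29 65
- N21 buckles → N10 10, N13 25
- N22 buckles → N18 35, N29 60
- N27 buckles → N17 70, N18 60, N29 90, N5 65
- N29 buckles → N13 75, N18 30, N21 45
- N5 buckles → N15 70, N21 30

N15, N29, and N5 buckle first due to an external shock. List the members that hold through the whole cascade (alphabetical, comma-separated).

N10

Round 1 — N15, N29, N5 buckle (initial).
  N13: +75 → 75 ≥ 30
  N18: +30 → 30 < 50
  N21: +60+45+30 → 135 ≥ 60
  N27: +35 → 35 ≥ 30
Round 2 — N13, N21, N27 buckle.
  N10: +10 → 10 < 60
  N17: +70 → 70 < 100
  N18: +60 → 90 ≥ 50
Round 3 — N18 buckles.
  N17: +60 → 130 ≥ 100
  N22: +95 → 95 ≥ 40
Round 4 — N17, N22 buckle.
No further bucklings.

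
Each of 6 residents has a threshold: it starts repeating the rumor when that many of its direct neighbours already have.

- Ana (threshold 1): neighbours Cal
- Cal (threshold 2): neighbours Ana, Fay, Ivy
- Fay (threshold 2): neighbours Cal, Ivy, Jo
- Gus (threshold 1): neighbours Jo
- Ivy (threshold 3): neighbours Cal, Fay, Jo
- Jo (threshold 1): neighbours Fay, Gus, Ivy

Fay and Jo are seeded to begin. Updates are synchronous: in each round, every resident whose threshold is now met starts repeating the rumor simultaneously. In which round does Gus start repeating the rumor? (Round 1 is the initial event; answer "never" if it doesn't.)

Round 1 — Fay, Jo start repeating the rumor (initial).
Round 2 — checking thresholds:
  Cal: 1 of 3 neighbours < 2, below threshold.
  Gus: 1 of 1 neighbours ≥ 1, starts repeating the rumor.
  Ivy: 2 of 3 neighbours < 3, below threshold.
Round 3 — no new spreads; cascade stops.

2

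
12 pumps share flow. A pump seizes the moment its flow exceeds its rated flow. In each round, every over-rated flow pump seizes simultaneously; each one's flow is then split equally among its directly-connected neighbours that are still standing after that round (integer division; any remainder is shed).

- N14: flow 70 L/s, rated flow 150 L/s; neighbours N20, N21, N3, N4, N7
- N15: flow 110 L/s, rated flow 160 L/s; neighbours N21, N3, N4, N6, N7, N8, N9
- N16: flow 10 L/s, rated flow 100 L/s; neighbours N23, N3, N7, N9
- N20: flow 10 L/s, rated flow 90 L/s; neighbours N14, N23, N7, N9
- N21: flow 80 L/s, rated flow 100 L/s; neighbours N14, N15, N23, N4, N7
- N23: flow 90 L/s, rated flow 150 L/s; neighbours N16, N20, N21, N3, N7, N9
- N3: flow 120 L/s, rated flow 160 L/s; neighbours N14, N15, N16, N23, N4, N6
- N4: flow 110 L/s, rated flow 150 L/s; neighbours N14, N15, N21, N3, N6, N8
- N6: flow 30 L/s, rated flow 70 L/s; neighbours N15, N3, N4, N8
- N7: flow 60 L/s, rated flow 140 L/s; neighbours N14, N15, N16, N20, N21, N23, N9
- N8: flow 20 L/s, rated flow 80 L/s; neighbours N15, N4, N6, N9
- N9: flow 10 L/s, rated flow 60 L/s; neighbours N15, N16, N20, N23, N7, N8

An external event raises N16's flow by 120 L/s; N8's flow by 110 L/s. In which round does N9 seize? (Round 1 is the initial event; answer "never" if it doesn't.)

Round 1 — N16 at 130 > 100; N8 at 130 > 80. N16, N8 seize.
  N16 sheds 130 L/s to N23, N3, N7, N9: 32 each (2 lost).
    N23: 90+32 = 122 ≤ 150
    N3: 120+32 = 152 ≤ 160
    N7: 60+32 = 92 ≤ 140
    N9: 10+32 = 42 ≤ 60
  N8 sheds 130 L/s to N15, N4, N6, N9: 32 each (2 lost).
    N15: 110+32 = 142 ≤ 160
    N4: 110+32 = 142 ≤ 150
    N6: 30+32 = 62 ≤ 70
    N9: 42+32 = 74 > 60
Round 2 — N9 seizes.
  N9 sheds 74 L/s to N15, N20, N23, N7: 18 each (2 lost).
    N15: 142+18 = 160 ≤ 160
    N20: 10+18 = 28 ≤ 90
    N23: 122+18 = 140 ≤ 150
    N7: 92+18 = 110 ≤ 140
No further seizures.

2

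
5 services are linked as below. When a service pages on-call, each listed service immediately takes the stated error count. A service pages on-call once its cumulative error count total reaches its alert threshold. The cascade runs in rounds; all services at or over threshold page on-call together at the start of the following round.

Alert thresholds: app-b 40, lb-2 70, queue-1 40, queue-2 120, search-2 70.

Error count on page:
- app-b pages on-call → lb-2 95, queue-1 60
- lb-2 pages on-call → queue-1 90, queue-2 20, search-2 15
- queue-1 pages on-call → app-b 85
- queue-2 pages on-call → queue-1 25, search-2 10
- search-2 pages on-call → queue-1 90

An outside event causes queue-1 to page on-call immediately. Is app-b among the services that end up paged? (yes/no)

Round 1 — queue-1 pages on-call (initial).
  app-b: +85 → 85 ≥ 40
Round 2 — app-b pages on-call.
  lb-2: +95 → 95 ≥ 70
Round 3 — lb-2 pages on-call.
  queue-2: +20 → 20 < 120
  search-2: +15 → 15 < 70
No further pages.

yes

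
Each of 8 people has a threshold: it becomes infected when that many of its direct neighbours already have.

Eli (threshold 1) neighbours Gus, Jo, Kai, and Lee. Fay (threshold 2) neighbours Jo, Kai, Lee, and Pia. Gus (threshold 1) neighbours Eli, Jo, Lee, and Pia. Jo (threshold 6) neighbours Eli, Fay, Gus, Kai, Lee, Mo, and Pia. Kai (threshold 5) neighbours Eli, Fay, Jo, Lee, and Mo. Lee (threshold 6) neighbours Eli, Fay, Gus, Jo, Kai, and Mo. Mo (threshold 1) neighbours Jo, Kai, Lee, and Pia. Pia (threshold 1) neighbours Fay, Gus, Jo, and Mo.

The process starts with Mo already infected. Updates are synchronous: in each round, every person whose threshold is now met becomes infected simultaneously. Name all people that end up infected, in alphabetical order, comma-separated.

Round 1 — Mo becomes infected (initial).
Round 2 — checking thresholds:
  Jo: 1 of 7 neighbours < 6, not yet.
  Kai: 1 of 5 neighbours < 5, not yet.
  Lee: 1 of 6 neighbours < 6, not yet.
  Pia: 1 of 4 neighbours ≥ 1, becomes infected.
Round 3 — checking thresholds:
  Fay: 1 of 4 neighbours < 2, not yet.
  Gus: 1 of 4 neighbours ≥ 1, becomes infected.
  Jo: 2 of 7 neighbours < 6, not yet.
  Kai: 1 of 5 neighbours < 5, not yet.
  Lee: 1 of 6 neighbours < 6, not yet.
Round 4 — checking thresholds:
  Eli: 1 of 4 neighbours ≥ 1, becomes infected.
  Fay: 1 of 4 neighbours < 2, not yet.
  Jo: 3 of 7 neighbours < 6, not yet.
  Kai: 1 of 5 neighbours < 5, not yet.
  Lee: 2 of 6 neighbours < 6, not yet.
Round 5 — no new infections; cascade stops.

Eli, Gus, Mo, Pia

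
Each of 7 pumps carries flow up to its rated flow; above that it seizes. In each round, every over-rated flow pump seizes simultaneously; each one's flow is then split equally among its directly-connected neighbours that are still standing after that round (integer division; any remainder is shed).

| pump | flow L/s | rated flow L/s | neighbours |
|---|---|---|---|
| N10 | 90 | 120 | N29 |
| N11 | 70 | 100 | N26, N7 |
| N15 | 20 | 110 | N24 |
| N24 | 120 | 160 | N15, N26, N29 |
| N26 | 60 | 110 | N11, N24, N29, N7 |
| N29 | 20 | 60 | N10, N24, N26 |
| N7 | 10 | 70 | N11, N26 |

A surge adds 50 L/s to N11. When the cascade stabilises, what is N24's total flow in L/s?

160

Round 1 — N11 at 120 > 100. N11 seizes.
  N11 sheds 120 L/s to N26, N7: 60 each.
    N26: 60+60 = 120 > 110
    N7: 10+60 = 70 ≤ 70
Round 2 — N26 seizes.
  N26 sheds 120 L/s to N24, N29, N7: 40 each.
    N24: 120+40 = 160 ≤ 160
    N29: 20+40 = 60 ≤ 60
    N7: 70+40 = 110 > 70
Round 3 — N7 seizes.
  N7 sheds 110 L/s: no online neighbours, lost.
No further seizures.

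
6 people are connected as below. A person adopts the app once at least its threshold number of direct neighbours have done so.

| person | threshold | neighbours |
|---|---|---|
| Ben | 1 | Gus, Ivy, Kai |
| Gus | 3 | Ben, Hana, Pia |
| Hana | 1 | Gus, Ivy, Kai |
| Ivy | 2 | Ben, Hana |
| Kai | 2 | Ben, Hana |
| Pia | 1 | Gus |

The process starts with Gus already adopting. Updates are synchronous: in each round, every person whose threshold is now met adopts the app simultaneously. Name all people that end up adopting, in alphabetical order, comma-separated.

Round 1 — Gus adopts the app (initial).
Round 2 — checking thresholds:
  Ben: 1 of 3 neighbours ≥ 1, adopts the app.
  Hana: 1 of 3 neighbours ≥ 1, adopts the app.
  Pia: 1 of 1 neighbours ≥ 1, adopts the app.
Round 3 — checking thresholds:
  Ivy: 2 of 2 neighbours ≥ 2, adopts the app.
  Kai: 2 of 2 neighbours ≥ 2, adopts the app.
Round 4 — no new adoptions; cascade stops.

Ben, Gus, Hana, Ivy, Kai, Pia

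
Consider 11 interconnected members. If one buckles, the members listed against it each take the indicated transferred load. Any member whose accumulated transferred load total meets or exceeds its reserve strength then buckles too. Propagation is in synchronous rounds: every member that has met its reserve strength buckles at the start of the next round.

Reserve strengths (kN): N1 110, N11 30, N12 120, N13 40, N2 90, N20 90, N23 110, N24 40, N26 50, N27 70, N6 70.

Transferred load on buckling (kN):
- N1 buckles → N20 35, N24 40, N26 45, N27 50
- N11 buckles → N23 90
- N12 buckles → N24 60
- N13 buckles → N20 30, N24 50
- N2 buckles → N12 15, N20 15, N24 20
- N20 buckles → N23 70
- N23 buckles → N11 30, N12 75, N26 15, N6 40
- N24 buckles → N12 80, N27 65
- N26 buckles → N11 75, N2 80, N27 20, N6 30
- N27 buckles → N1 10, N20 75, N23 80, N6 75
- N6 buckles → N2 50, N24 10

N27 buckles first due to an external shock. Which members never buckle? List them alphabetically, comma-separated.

Round 1 — N27 buckles (initial).
  N1: +10 → 10 < 110
  N20: +75 → 75 < 90
  N23: +80 → 80 < 110
  N6: +75 → 75 ≥ 70
Round 2 — N6 buckles.
  N2: +50 → 50 < 90
  N24: +10 → 10 < 40
No further bucklings.

N1, N11, N12, N13, N2, N20, N23, N24, N26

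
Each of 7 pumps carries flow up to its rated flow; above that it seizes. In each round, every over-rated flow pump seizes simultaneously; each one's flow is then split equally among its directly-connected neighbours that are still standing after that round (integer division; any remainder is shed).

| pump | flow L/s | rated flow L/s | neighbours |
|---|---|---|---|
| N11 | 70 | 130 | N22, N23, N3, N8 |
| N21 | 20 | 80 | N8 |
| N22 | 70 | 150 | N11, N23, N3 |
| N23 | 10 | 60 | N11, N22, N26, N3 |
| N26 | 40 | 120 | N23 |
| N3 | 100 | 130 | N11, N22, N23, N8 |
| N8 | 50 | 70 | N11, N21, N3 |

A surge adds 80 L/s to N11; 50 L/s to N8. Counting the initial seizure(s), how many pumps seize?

Round 1 — N11 at 150 > 130; N8 at 100 > 70. N11, N8 seize.
  N11 sheds 150 L/s to N22, N23, N3: 50 each.
    N22: 70+50 = 120 ≤ 150
    N23: 10+50 = 60 ≤ 60
    N3: 100+50 = 150 > 130
  N8 sheds 100 L/s to N21, N3: 50 each.
    N21: 20+50 = 70 ≤ 80
    N3: 150+50 = 200 > 130
Round 2 — N3 seizes.
  N3 sheds 200 L/s to N22, N23: 100 each.
    N22: 120+100 = 220 > 150
    N23: 60+100 = 160 > 60
Round 3 — N22, N23 seize.
  N22 sheds 220 L/s: no online neighbours, lost.
  N23 sheds 160 L/s to N26: 160 each.
    N26: 40+160 = 200 > 120
Round 4 — N26 seizes.
  N26 sheds 200 L/s: no online neighbours, lost.
No further seizures.

6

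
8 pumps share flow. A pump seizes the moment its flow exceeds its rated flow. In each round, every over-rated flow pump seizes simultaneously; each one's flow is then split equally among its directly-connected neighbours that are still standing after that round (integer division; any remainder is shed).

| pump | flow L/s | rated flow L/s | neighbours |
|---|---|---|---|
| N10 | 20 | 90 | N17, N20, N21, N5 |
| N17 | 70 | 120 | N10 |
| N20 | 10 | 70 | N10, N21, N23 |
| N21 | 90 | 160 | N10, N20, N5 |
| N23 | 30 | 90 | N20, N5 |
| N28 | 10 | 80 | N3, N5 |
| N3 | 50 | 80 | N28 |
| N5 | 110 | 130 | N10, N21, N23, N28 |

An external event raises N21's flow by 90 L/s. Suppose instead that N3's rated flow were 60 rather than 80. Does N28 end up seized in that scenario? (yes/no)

no

With N3's rated flow at 60:
Round 1 — N21 at 180 > 160. N21 seizes.
  N21 sheds 180 L/s to N10, N20, N5: 60 each.
    N10: 20+60 = 80 ≤ 90
    N20: 10+60 = 70 ≤ 70
    N5: 110+60 = 170 > 130
Round 2 — N5 seizes.
  N5 sheds 170 L/s to N10, N23, N28: 56 each (2 lost).
    N10: 80+56 = 136 > 90
    N23: 30+56 = 86 ≤ 90
    N28: 10+56 = 66 ≤ 80
Round 3 — N10 seizes.
  N10 sheds 136 L/s to N17, N20: 68 each.
    N17: 70+68 = 138 > 120
    N20: 70+68 = 138 > 70
Round 4 — N17, N20 seize.
  N17 sheds 138 L/s: no online neighbours, lost.
  N20 sheds 138 L/s to N23: 138 each.
    N23: 86+138 = 224 > 90
Round 5 — N23 seizes.
  N23 sheds 224 L/s: no online neighbours, lost.
No further seizures.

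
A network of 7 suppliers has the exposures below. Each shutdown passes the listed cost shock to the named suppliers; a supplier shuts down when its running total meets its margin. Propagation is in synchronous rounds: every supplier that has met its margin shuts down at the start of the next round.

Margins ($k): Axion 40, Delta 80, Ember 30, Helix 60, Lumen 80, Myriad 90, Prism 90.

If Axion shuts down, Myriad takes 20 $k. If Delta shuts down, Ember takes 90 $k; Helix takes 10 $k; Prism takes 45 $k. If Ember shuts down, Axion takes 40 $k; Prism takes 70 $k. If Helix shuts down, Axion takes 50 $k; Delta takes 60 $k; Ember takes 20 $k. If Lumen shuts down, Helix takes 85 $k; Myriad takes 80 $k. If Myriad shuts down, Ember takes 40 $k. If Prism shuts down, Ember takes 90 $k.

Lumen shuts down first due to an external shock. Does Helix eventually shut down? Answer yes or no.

Round 1 — Lumen shuts down (initial).
  Helix: +85 → 85 ≥ 60
  Myriad: +80 → 80 < 90
Round 2 — Helix shuts down.
  Axion: +50 → 50 ≥ 40
  Delta: +60 → 60 < 80
  Ember: +20 → 20 < 30
Round 3 — Axion shuts down.
  Myriad: +20 → 100 ≥ 90
Round 4 — Myriad shuts down.
  Ember: +40 → 60 ≥ 30
Round 5 — Ember shuts down.
  Prism: +70 → 70 < 90
No further shutdowns.

yes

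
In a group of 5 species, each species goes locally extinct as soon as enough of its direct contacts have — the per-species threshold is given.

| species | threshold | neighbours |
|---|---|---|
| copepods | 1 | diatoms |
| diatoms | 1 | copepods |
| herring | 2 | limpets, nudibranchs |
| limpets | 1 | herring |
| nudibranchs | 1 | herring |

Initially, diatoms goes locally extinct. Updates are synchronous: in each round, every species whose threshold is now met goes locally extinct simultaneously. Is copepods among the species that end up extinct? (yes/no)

yes

Round 1 — diatoms goes locally extinct (initial).
Round 2 — checking thresholds:
  copepods: 1 of 1 neighbours ≥ 1, goes locally extinct.
Round 3 — no new extinctions; cascade stops.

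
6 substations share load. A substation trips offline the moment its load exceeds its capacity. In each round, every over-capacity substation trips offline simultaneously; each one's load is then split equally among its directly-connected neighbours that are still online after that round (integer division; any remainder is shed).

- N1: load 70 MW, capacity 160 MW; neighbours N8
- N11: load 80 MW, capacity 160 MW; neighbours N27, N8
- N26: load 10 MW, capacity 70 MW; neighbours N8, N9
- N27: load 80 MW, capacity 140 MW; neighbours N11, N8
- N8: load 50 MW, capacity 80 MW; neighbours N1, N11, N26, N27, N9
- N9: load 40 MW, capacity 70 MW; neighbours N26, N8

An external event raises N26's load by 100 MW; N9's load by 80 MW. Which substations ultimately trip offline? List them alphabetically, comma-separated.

Round 1 — N26 at 110 > 70; N9 at 120 > 70. N26, N9 trip offline.
  N26 sheds 110 MW to N8: 110 each.
    N8: 50+110 = 160 > 80
  N9 sheds 120 MW to N8: 120 each.
    N8: 160+120 = 280 > 80
Round 2 — N8 trips offline.
  N8 sheds 280 MW to N1, N11, N27: 93 each (1 lost).
    N1: 70+93 = 163 > 160
    N11: 80+93 = 173 > 160
    N27: 80+93 = 173 > 140
Round 3 — N1, N11, N27 trip offline.
  N1 sheds 163 MW: no online neighbours, lost.
  N11 sheds 173 MW: no online neighbours, lost.
  N27 sheds 173 MW: no online neighbours, lost.
No further trips.

N1, N11, N26, N27, N8, N9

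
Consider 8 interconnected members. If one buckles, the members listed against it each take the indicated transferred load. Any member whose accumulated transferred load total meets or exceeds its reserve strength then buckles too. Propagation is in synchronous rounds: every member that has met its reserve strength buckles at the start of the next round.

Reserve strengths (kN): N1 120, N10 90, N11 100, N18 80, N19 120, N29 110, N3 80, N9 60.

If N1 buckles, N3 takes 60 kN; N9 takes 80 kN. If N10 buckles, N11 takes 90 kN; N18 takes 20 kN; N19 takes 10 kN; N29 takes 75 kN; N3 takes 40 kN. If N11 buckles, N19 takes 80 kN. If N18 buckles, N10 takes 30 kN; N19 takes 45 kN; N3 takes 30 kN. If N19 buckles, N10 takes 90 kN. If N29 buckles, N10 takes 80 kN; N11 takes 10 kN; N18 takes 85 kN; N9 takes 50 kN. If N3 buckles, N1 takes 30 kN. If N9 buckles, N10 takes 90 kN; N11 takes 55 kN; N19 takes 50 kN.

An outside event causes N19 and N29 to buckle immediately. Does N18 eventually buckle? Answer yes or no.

yes

Round 1 — N19, N29 buckle (initial).
  N10: +90+80 → 170 ≥ 90
  N11: +10 → 10 < 100
  N18: +85 → 85 ≥ 80
  N9: +50 → 50 < 60
Round 2 — N10, N18 buckle.
  N11: +90 → 100 ≥ 100
  N3: +40+30 → 70 < 80
Round 3 — N11 buckles.
No further bucklings.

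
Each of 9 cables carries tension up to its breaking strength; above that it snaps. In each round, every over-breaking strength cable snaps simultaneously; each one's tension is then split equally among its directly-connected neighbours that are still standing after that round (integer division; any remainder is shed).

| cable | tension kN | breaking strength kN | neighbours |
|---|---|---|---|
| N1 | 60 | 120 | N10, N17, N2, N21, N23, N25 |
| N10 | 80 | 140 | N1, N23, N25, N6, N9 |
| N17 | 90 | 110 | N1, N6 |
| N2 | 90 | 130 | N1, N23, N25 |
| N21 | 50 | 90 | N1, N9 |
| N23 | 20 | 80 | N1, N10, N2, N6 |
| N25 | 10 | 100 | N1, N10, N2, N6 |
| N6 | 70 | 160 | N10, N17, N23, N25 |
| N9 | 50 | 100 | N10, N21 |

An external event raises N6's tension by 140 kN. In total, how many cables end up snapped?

Round 1 — N6 at 210 > 160. N6 snaps.
  N6 sheds 210 kN to N10, N17, N23, N25: 52 each (2 lost).
    N10: 80+52 = 132 ≤ 140
    N17: 90+52 = 142 > 110
    N23: 20+52 = 72 ≤ 80
    N25: 10+52 = 62 ≤ 100
Round 2 — N17 snaps.
  N17 sheds 142 kN to N1: 142 each.
    N1: 60+142 = 202 > 120
Round 3 — N1 snaps.
  N1 sheds 202 kN to N10, N2, N21, N23, N25: 40 each (2 lost).
    N10: 132+40 = 172 > 140
    N2: 90+40 = 130 ≤ 130
    N21: 50+40 = 90 ≤ 90
    N23: 72+40 = 112 > 80
    N25: 62+40 = 102 > 100
Round 4 — N10, N23, N25 snap.
  N10 sheds 172 kN to N9: 172 each.
    N9: 50+172 = 222 > 100
  N23 sheds 112 kN to N2: 112 each.
    N2: 130+112 = 242 > 130
  N25 sheds 102 kN to N2: 102 each.
    N2: 242+102 = 344 > 130
Round 5 — N2, N9 snap.
  N2 sheds 344 kN: no online neighbours, lost.
  N9 sheds 222 kN to N21: 222 each.
    N21: 90+222 = 312 > 90
Round 6 — N21 snaps.
  N21 sheds 312 kN: no online neighbours, lost.
No further breaks.

9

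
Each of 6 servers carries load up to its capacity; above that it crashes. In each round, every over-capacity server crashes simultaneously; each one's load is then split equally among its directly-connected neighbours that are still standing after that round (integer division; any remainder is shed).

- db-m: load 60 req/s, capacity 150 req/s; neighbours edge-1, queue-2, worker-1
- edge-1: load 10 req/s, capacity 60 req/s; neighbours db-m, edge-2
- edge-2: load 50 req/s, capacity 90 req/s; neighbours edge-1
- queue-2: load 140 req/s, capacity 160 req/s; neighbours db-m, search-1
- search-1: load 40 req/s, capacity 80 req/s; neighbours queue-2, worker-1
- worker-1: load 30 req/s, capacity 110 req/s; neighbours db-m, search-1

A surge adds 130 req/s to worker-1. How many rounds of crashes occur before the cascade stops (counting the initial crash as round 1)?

6

Round 1 — worker-1 at 160 > 110. worker-1 crashes.
  worker-1 sheds 160 req/s to db-m, search-1: 80 each.
    db-m: 60+80 = 140 ≤ 150
    search-1: 40+80 = 120 > 80
Round 2 — search-1 crashes.
  search-1 sheds 120 req/s to queue-2: 120 each.
    queue-2: 140+120 = 260 > 160
Round 3 — queue-2 crashes.
  queue-2 sheds 260 req/s to db-m: 260 each.
    db-m: 140+260 = 400 > 150
Round 4 — db-m crashes.
  db-m sheds 400 req/s to edge-1: 400 each.
    edge-1: 10+400 = 410 > 60
Round 5 — edge-1 crashes.
  edge-1 sheds 410 req/s to edge-2: 410 each.
    edge-2: 50+410 = 460 > 90
Round 6 — edge-2 crashes.
  edge-2 sheds 460 req/s: no online neighbours, lost.
No further crashes.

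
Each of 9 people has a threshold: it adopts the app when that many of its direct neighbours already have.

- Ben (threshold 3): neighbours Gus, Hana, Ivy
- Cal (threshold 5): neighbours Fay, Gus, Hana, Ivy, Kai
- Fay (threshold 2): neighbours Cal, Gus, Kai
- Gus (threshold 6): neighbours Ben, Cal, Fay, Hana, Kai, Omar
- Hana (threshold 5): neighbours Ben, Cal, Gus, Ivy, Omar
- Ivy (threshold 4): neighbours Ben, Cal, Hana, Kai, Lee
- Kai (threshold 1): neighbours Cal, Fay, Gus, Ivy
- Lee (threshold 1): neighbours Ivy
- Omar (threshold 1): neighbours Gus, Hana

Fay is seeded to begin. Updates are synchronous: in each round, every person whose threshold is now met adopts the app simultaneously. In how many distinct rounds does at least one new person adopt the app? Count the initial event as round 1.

Round 1 — Fay adopts the app (initial).
Round 2 — checking thresholds:
  Cal: 1 of 5 neighbours < 5, not yet.
  Gus: 1 of 6 neighbours < 6, not yet.
  Kai: 1 of 4 neighbours ≥ 1, adopts the app.
Round 3 — no new adoptions; cascade stops.

2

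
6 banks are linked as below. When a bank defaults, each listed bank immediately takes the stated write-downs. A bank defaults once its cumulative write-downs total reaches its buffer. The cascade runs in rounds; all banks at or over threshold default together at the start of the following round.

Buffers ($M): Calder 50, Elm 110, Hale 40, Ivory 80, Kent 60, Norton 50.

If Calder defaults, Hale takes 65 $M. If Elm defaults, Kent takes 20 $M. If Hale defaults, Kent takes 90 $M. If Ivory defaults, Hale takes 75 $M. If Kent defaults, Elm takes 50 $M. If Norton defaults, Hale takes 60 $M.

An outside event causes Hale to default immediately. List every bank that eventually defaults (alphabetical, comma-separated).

Hale, Kent

Round 1 — Hale defaults (initial).
  Kent: +90 → 90 ≥ 60
Round 2 — Kent defaults.
  Elm: +50 → 50 < 110
No further defaults.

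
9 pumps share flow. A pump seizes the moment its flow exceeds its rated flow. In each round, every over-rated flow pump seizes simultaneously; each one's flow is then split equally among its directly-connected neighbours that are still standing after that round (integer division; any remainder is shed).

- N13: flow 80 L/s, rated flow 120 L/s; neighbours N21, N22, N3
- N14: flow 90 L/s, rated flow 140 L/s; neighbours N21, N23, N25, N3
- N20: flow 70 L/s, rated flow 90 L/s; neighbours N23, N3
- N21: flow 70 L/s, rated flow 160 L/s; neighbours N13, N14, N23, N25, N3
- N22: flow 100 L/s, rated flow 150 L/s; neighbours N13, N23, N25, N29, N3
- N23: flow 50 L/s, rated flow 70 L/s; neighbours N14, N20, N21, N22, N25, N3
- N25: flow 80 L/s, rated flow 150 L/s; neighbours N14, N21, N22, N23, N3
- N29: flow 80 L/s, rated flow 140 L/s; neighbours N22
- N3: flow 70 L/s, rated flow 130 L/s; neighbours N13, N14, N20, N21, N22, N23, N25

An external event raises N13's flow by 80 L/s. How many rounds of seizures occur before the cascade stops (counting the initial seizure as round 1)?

Round 1 — N13 at 160 > 120. N13 seizes.
  N13 sheds 160 L/s to N21, N22, N3: 53 each (1 lost).
    N21: 70+53 = 123 ≤ 160
    N22: 100+53 = 153 > 150
    N3: 70+53 = 123 ≤ 130
Round 2 — N22 seizes.
  N22 sheds 153 L/s to N23, N25, N29, N3: 38 each (1 lost).
    N23: 50+38 = 88 > 70
    N25: 80+38 = 118 ≤ 150
    N29: 80+38 = 118 ≤ 140
    N3: 123+38 = 161 > 130
Round 3 — N23, N3 seize.
  N23 sheds 88 L/s to N14, N20, N21, N25: 22 each.
    N14: 90+22 = 112 ≤ 140
    N20: 70+22 = 92 > 90
    N21: 123+22 = 145 ≤ 160
    N25: 118+22 = 140 ≤ 150
  N3 sheds 161 L/s to N14, N20, N21, N25: 40 each (1 lost).
    N14: 112+40 = 152 > 140
    N20: 92+40 = 132 > 90
    N21: 145+40 = 185 > 160
    N25: 140+40 = 180 > 150
Round 4 — N14, N20, N21, N25 seize.
  N14 sheds 152 L/s: no online neighbours, lost.
  N20 sheds 132 L/s: no online neighbours, lost.
  N21 sheds 185 L/s: no online neighbours, lost.
  N25 sheds 180 L/s: no online neighbours, lost.
No further seizures.

4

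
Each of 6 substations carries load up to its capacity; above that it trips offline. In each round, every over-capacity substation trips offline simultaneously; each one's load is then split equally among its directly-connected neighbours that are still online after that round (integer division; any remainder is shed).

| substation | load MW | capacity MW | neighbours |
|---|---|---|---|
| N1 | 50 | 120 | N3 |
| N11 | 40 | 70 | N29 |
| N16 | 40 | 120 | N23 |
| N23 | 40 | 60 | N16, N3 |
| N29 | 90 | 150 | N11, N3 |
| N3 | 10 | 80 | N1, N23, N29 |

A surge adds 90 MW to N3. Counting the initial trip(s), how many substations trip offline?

2

Round 1 — N3 at 100 > 80. N3 trips offline.
  N3 sheds 100 MW to N1, N23, N29: 33 each (1 lost).
    N1: 50+33 = 83 ≤ 120
    N23: 40+33 = 73 > 60
    N29: 90+33 = 123 ≤ 150
Round 2 — N23 trips offline.
  N23 sheds 73 MW to N16: 73 each.
    N16: 40+73 = 113 ≤ 120
No further trips.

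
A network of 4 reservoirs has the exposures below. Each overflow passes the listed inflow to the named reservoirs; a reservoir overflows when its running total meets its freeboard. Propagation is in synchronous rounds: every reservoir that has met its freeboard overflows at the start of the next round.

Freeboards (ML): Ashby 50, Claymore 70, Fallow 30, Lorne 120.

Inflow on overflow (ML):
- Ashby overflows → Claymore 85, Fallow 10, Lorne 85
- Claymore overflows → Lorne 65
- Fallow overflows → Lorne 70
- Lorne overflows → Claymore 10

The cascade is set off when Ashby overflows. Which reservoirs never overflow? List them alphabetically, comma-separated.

Fallow

Round 1 — Ashby overflows (initial).
  Claymore: +85 → 85 ≥ 70
  Fallow: +10 → 10 < 30
  Lorne: +85 → 85 < 120
Round 2 — Claymore overflows.
  Lorne: +65 → 150 ≥ 120
Round 3 — Lorne overflows.
No further overflows.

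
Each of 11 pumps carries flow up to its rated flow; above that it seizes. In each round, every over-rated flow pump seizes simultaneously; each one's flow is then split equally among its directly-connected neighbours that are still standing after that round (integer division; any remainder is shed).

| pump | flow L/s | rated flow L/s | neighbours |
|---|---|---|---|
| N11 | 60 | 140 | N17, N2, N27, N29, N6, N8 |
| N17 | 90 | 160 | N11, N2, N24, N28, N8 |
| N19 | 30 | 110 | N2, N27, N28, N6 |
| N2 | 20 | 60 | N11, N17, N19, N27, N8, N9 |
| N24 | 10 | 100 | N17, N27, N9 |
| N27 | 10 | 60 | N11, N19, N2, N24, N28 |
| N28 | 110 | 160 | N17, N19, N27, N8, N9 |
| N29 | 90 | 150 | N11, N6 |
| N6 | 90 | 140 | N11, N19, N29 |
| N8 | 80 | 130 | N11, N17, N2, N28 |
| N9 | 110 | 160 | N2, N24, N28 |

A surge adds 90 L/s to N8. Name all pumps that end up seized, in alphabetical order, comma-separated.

Round 1 — N8 at 170 > 130. N8 seizes.
  N8 sheds 170 L/s to N11, N17, N2, N28: 42 each (2 lost).
    N11: 60+42 = 102 ≤ 140
    N17: 90+42 = 132 ≤ 160
    N2: 20+42 = 62 > 60
    N28: 110+42 = 152 ≤ 160
Round 2 — N2 seizes.
  N2 sheds 62 L/s to N11, N17, N19, N27, N9: 12 each (2 lost).
    N11: 102+12 = 114 ≤ 140
    N17: 132+12 = 144 ≤ 160
    N19: 30+12 = 42 ≤ 110
    N27: 10+12 = 22 ≤ 60
    N9: 110+12 = 122 ≤ 160
No further seizures.

N2, N8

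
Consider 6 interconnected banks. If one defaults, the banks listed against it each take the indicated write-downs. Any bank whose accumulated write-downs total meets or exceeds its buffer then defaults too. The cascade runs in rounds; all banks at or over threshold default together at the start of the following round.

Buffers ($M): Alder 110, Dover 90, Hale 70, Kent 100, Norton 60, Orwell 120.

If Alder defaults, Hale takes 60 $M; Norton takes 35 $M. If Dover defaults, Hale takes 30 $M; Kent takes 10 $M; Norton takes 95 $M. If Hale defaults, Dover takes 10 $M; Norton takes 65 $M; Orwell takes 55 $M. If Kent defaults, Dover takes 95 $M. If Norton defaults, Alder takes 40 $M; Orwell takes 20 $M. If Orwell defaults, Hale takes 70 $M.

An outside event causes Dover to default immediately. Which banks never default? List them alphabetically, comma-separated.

Alder, Hale, Kent, Orwell

Round 1 — Dover defaults (initial).
  Hale: +30 → 30 < 70
  Kent: +10 → 10 < 100
  Norton: +95 → 95 ≥ 60
Round 2 — Norton defaults.
  Alder: +40 → 40 < 110
  Orwell: +20 → 20 < 120
No further defaults.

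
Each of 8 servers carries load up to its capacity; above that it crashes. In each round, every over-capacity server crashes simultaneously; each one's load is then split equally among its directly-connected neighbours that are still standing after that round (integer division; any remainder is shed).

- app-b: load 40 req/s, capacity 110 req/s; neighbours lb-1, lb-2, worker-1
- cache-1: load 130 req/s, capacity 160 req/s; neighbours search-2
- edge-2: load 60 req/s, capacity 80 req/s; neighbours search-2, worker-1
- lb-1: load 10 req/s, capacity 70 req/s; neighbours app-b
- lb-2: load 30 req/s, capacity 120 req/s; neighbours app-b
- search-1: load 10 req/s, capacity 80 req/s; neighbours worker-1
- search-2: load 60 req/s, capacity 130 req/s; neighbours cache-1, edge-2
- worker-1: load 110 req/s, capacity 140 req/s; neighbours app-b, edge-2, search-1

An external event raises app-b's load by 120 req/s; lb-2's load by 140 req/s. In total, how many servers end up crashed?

Round 1 — app-b at 160 > 110; lb-2 at 170 > 120. app-b, lb-2 crash.
  app-b sheds 160 req/s to lb-1, worker-1: 80 each.
    lb-1: 10+80 = 90 > 70
    worker-1: 110+80 = 190 > 140
  lb-2 sheds 170 req/s: no online neighbours, lost.
Round 2 — lb-1, worker-1 crash.
  lb-1 sheds 90 req/s: no online neighbours, lost.
  worker-1 sheds 190 req/s to edge-2, search-1: 95 each.
    edge-2: 60+95 = 155 > 80
    search-1: 10+95 = 105 > 80
Round 3 — edge-2, search-1 crash.
  edge-2 sheds 155 req/s to search-2: 155 each.
    search-2: 60+155 = 215 > 130
  search-1 sheds 105 req/s: no online neighbours, lost.
Round 4 — search-2 crashes.
  search-2 sheds 215 req/s to cache-1: 215 each.
    cache-1: 130+215 = 345 > 160
Round 5 — cache-1 crashes.
  cache-1 sheds 345 req/s: no online neighbours, lost.
No further crashes.

8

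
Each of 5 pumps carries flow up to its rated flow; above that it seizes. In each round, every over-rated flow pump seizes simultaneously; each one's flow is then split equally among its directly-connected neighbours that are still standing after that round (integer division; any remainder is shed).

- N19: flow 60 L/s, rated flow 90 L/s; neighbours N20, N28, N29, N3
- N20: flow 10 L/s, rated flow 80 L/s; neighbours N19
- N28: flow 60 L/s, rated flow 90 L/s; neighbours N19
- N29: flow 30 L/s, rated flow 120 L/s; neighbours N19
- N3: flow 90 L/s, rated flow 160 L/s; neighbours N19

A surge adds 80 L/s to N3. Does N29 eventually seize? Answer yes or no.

Round 1 — N3 at 170 > 160. N3 seizes.
  N3 sheds 170 L/s to N19: 170 each.
    N19: 60+170 = 230 > 90
Round 2 — N19 seizes.
  N19 sheds 230 L/s to N20, N28, N29: 76 each (2 lost).
    N20: 10+76 = 86 > 80
    N28: 60+76 = 136 > 90
    N29: 30+76 = 106 ≤ 120
Round 3 — N20, N28 seize.
  N20 sheds 86 L/s: no online neighbours, lost.
  N28 sheds 136 L/s: no online neighbours, lost.
No further seizures.

no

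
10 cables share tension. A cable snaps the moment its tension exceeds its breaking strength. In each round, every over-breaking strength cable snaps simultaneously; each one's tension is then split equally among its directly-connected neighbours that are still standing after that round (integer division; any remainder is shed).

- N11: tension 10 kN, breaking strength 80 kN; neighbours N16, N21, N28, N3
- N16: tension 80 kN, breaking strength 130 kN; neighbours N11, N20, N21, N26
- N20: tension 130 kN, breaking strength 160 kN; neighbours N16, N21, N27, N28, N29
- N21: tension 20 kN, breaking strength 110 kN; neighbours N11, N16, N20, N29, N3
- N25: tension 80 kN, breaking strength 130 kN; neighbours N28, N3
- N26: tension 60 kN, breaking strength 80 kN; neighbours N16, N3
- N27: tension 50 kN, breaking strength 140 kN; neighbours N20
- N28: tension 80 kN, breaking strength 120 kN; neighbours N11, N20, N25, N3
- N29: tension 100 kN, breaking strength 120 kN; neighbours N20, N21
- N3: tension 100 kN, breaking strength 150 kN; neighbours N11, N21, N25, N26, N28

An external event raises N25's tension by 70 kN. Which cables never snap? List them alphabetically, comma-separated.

N27

Round 1 — N25 at 150 > 130. N25 snaps.
  N25 sheds 150 kN to N28, N3: 75 each.
    N28: 80+75 = 155 > 120
    N3: 100+75 = 175 > 150
Round 2 — N28, N3 snap.
  N28 sheds 155 kN to N11, N20: 77 each (1 lost).
    N11: 10+77 = 87 > 80
    N20: 130+77 = 207 > 160
  N3 sheds 175 kN to N11, N21, N26: 58 each (1 lost).
    N11: 87+58 = 145 > 80
    N21: 20+58 = 78 ≤ 110
    N26: 60+58 = 118 > 80
Round 3 — N11, N20, N26 snap.
  N11 sheds 145 kN to N16, N21: 72 each (1 lost).
    N16: 80+72 = 152 > 130
    N21: 78+72 = 150 > 110
  N20 sheds 207 kN to N16, N21, N27, N29: 51 each (3 lost).
    N16: 152+51 = 203 > 130
    N21: 150+51 = 201 > 110
    N27: 50+51 = 101 ≤ 140
    N29: 100+51 = 151 > 120
  N26 sheds 118 kN to N16: 118 each.
    N16: 203+118 = 321 > 130
Round 4 — N16, N21, N29 snap.
  N16 sheds 321 kN: no online neighbours, lost.
  N21 sheds 201 kN: no online neighbours, lost.
  N29 sheds 151 kN: no online neighbours, lost.
No further breaks.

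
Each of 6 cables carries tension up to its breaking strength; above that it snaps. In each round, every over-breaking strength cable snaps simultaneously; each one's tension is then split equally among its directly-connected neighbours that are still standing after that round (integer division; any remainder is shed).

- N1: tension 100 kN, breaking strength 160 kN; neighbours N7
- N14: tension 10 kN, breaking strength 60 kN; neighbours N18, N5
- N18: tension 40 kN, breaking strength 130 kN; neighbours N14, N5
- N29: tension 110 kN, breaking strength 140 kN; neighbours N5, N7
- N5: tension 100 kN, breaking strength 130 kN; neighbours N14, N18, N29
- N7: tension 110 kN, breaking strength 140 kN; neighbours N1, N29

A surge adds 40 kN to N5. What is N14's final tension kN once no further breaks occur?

Round 1 — N5 at 140 > 130. N5 snaps.
  N5 sheds 140 kN to N14, N18, N29: 46 each (2 lost).
    N14: 10+46 = 56 ≤ 60
    N18: 40+46 = 86 ≤ 130
    N29: 110+46 = 156 > 140
Round 2 — N29 snaps.
  N29 sheds 156 kN to N7: 156 each.
    N7: 110+156 = 266 > 140
Round 3 — N7 snaps.
  N7 sheds 266 kN to N1: 266 each.
    N1: 100+266 = 366 > 160
Round 4 — N1 snaps.
  N1 sheds 366 kN: no online neighbours, lost.
No further breaks.

56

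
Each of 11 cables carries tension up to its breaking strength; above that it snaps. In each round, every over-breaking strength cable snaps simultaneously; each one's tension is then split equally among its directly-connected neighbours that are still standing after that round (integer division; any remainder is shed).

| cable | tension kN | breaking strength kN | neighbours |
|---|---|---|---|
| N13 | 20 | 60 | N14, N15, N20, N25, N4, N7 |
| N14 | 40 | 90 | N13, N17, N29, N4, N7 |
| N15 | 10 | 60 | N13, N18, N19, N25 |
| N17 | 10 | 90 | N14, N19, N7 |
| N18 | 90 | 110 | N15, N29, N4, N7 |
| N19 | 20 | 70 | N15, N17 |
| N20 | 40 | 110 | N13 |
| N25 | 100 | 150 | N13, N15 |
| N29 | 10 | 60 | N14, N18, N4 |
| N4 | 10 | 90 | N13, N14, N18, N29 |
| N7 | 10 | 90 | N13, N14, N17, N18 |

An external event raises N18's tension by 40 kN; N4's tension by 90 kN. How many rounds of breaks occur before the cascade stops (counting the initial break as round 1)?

Round 1 — N18 at 130 > 110; N4 at 100 > 90. N18, N4 snap.
  N18 sheds 130 kN to N15, N29, N7: 43 each (1 lost).
    N15: 10+43 = 53 ≤ 60
    N29: 10+43 = 53 ≤ 60
    N7: 10+43 = 53 ≤ 90
  N4 sheds 100 kN to N13, N14, N29: 33 each (1 lost).
    N13: 20+33 = 53 ≤ 60
    N14: 40+33 = 73 ≤ 90
    N29: 53+33 = 86 > 60
Round 2 — N29 snaps.
  N29 sheds 86 kN to N14: 86 each.
    N14: 73+86 = 159 > 90
Round 3 — N14 snaps.
  N14 sheds 159 kN to N13, N17, N7: 53 each.
    N13: 53+53 = 106 > 60
    N17: 10+53 = 63 ≤ 90
    N7: 53+53 = 106 > 90
Round 4 — N13, N7 snap.
  N13 sheds 106 kN to N15, N20, N25: 35 each (1 lost).
    N15: 53+35 = 88 > 60
    N20: 40+35 = 75 ≤ 110
    N25: 100+35 = 135 ≤ 150
  N7 sheds 106 kN to N17: 106 each.
    N17: 63+106 = 169 > 90
Round 5 — N15, N17 snap.
  N15 sheds 88 kN to N19, N25: 44 each.
    N19: 20+44 = 64 ≤ 70
    N25: 135+44 = 179 > 150
  N17 sheds 169 kN to N19: 169 each.
    N19: 64+169 = 233 > 70
Round 6 — N19, N25 snap.
  N19 sheds 233 kN: no online neighbours, lost.
  N25 sheds 179 kN: no online neighbours, lost.
No further breaks.

6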